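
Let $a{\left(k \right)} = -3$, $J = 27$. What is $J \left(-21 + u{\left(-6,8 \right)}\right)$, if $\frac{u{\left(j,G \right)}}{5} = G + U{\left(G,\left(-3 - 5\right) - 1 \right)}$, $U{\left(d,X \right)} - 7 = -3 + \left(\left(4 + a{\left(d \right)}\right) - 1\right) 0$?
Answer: $1053$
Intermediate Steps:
$U{\left(d,X \right)} = 4$ ($U{\left(d,X \right)} = 7 - \left(3 - \left(\left(4 - 3\right) - 1\right) 0\right) = 7 - \left(3 - \left(1 - 1\right) 0\right) = 7 + \left(-3 + 0 \cdot 0\right) = 7 + \left(-3 + 0\right) = 7 - 3 = 4$)
$u{\left(j,G \right)} = 20 + 5 G$ ($u{\left(j,G \right)} = 5 \left(G + 4\right) = 5 \left(4 + G\right) = 20 + 5 G$)
$J \left(-21 + u{\left(-6,8 \right)}\right) = 27 \left(-21 + \left(20 + 5 \cdot 8\right)\right) = 27 \left(-21 + \left(20 + 40\right)\right) = 27 \left(-21 + 60\right) = 27 \cdot 39 = 1053$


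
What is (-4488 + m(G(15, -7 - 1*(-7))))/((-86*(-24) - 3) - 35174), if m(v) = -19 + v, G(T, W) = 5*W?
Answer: 4507/33113 ≈ 0.13611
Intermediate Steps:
(-4488 + m(G(15, -7 - 1*(-7))))/((-86*(-24) - 3) - 35174) = (-4488 + (-19 + 5*(-7 - 1*(-7))))/((-86*(-24) - 3) - 35174) = (-4488 + (-19 + 5*(-7 + 7)))/((2064 - 3) - 35174) = (-4488 + (-19 + 5*0))/(2061 - 35174) = (-4488 + (-19 + 0))/(-33113) = (-4488 - 19)*(-1/33113) = -4507*(-1/33113) = 4507/33113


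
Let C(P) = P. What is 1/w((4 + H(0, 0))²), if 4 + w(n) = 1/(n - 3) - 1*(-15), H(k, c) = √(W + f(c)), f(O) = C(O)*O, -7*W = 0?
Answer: 13/144 ≈ 0.090278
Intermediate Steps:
W = 0 (W = -⅐*0 = 0)
f(O) = O² (f(O) = O*O = O²)
H(k, c) = √(c²) (H(k, c) = √(0 + c²) = √(c²))
w(n) = 11 + 1/(-3 + n) (w(n) = -4 + (1/(n - 3) - 1*(-15)) = -4 + (1/(-3 + n) + 15) = -4 + (15 + 1/(-3 + n)) = 11 + 1/(-3 + n))
1/w((4 + H(0, 0))²) = 1/((-32 + 11*(4 + √(0²))²)/(-3 + (4 + √(0²))²)) = 1/((-32 + 11*(4 + √0)²)/(-3 + (4 + √0)²)) = 1/((-32 + 11*(4 + 0)²)/(-3 + (4 + 0)²)) = 1/((-32 + 11*4²)/(-3 + 4²)) = 1/((-32 + 11*16)/(-3 + 16)) = 1/((-32 + 176)/13) = 1/((1/13)*144) = 1/(144/13) = 13/144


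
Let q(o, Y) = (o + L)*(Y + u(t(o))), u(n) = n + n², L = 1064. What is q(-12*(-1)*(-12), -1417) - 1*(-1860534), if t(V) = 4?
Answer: 575294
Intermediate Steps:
q(o, Y) = (20 + Y)*(1064 + o) (q(o, Y) = (o + 1064)*(Y + 4*(1 + 4)) = (1064 + o)*(Y + 4*5) = (1064 + o)*(Y + 20) = (1064 + o)*(20 + Y) = (20 + Y)*(1064 + o))
q(-12*(-1)*(-12), -1417) - 1*(-1860534) = (21280 + 20*(-12*(-1)*(-12)) + 1064*(-1417) - 1417*(-12*(-1))*(-12)) - 1*(-1860534) = (21280 + 20*(12*(-12)) - 1507688 - 17004*(-12)) + 1860534 = (21280 + 20*(-144) - 1507688 - 1417*(-144)) + 1860534 = (21280 - 2880 - 1507688 + 204048) + 1860534 = -1285240 + 1860534 = 575294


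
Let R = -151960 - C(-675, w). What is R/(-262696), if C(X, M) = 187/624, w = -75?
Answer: 94823227/163922304 ≈ 0.57846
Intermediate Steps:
C(X, M) = 187/624 (C(X, M) = 187*(1/624) = 187/624)
R = -94823227/624 (R = -151960 - 1*187/624 = -151960 - 187/624 = -94823227/624 ≈ -1.5196e+5)
R/(-262696) = -94823227/624/(-262696) = -94823227/624*(-1/262696) = 94823227/163922304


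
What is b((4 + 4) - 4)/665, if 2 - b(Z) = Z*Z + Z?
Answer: -18/665 ≈ -0.027068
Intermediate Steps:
b(Z) = 2 - Z - Z² (b(Z) = 2 - (Z*Z + Z) = 2 - (Z² + Z) = 2 - (Z + Z²) = 2 + (-Z - Z²) = 2 - Z - Z²)
b((4 + 4) - 4)/665 = (2 - ((4 + 4) - 4) - ((4 + 4) - 4)²)/665 = (2 - (8 - 4) - (8 - 4)²)*(1/665) = (2 - 1*4 - 1*4²)*(1/665) = (2 - 4 - 1*16)*(1/665) = (2 - 4 - 16)*(1/665) = -18*1/665 = -18/665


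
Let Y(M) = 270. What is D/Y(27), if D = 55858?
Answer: 27929/135 ≈ 206.88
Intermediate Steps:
D/Y(27) = 55858/270 = 55858*(1/270) = 27929/135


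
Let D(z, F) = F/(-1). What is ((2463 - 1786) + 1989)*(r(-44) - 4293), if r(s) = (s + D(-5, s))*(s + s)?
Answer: -11445138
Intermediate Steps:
D(z, F) = -F (D(z, F) = F*(-1) = -F)
r(s) = 0 (r(s) = (s - s)*(s + s) = 0*(2*s) = 0)
((2463 - 1786) + 1989)*(r(-44) - 4293) = ((2463 - 1786) + 1989)*(0 - 4293) = (677 + 1989)*(-4293) = 2666*(-4293) = -11445138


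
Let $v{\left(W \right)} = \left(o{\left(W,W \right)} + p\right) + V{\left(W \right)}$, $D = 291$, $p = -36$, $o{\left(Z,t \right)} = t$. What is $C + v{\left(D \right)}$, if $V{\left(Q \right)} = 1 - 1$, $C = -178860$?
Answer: $-178605$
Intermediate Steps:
$V{\left(Q \right)} = 0$
$v{\left(W \right)} = -36 + W$ ($v{\left(W \right)} = \left(W - 36\right) + 0 = \left(-36 + W\right) + 0 = -36 + W$)
$C + v{\left(D \right)} = -178860 + \left(-36 + 291\right) = -178860 + 255 = -178605$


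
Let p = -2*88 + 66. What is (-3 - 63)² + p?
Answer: 4246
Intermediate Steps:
p = -110 (p = -176 + 66 = -110)
(-3 - 63)² + p = (-3 - 63)² - 110 = (-66)² - 110 = 4356 - 110 = 4246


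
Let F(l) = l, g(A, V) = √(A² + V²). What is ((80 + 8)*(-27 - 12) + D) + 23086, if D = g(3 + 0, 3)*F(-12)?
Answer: 19654 - 36*√2 ≈ 19603.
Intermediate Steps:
D = -36*√2 (D = √((3 + 0)² + 3²)*(-12) = √(3² + 9)*(-12) = √(9 + 9)*(-12) = √18*(-12) = (3*√2)*(-12) = -36*√2 ≈ -50.912)
((80 + 8)*(-27 - 12) + D) + 23086 = ((80 + 8)*(-27 - 12) - 36*√2) + 23086 = (88*(-39) - 36*√2) + 23086 = (-3432 - 36*√2) + 23086 = 19654 - 36*√2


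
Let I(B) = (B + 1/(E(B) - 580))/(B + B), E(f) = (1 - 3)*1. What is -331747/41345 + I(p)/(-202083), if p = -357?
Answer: -27858524780964923/3471954085180980 ≈ -8.0239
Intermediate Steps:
E(f) = -2 (E(f) = -2*1 = -2)
I(B) = (-1/582 + B)/(2*B) (I(B) = (B + 1/(-2 - 580))/(B + B) = (B + 1/(-582))/((2*B)) = (B - 1/582)*(1/(2*B)) = (-1/582 + B)*(1/(2*B)) = (-1/582 + B)/(2*B))
-331747/41345 + I(p)/(-202083) = -331747/41345 + ((1/1164)*(-1 + 582*(-357))/(-357))/(-202083) = -331747*1/41345 + ((1/1164)*(-1/357)*(-1 - 207774))*(-1/202083) = -331747/41345 + ((1/1164)*(-1/357)*(-207775))*(-1/202083) = -331747/41345 + (207775/415548)*(-1/202083) = -331747/41345 - 207775/83975186484 = -27858524780964923/3471954085180980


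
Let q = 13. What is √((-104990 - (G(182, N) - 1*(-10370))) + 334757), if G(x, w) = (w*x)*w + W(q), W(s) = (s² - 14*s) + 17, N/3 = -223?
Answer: 3*I*√9026301 ≈ 9013.1*I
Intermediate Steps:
N = -669 (N = 3*(-223) = -669)
W(s) = 17 + s² - 14*s
G(x, w) = 4 + x*w² (G(x, w) = (w*x)*w + (17 + 13² - 14*13) = x*w² + (17 + 169 - 182) = x*w² + 4 = 4 + x*w²)
√((-104990 - (G(182, N) - 1*(-10370))) + 334757) = √((-104990 - ((4 + 182*(-669)²) - 1*(-10370))) + 334757) = √((-104990 - ((4 + 182*447561) + 10370)) + 334757) = √((-104990 - ((4 + 81456102) + 10370)) + 334757) = √((-104990 - (81456106 + 10370)) + 334757) = √((-104990 - 1*81466476) + 334757) = √((-104990 - 81466476) + 334757) = √(-81571466 + 334757) = √(-81236709) = 3*I*√9026301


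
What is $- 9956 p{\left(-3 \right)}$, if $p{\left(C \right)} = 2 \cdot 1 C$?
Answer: $59736$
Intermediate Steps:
$p{\left(C \right)} = 2 C$
$- 9956 p{\left(-3 \right)} = - 9956 \cdot 2 \left(-3\right) = \left(-9956\right) \left(-6\right) = 59736$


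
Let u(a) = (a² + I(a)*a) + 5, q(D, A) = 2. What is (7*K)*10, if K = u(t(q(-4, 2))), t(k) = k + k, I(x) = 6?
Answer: 3150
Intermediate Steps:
t(k) = 2*k
u(a) = 5 + a² + 6*a (u(a) = (a² + 6*a) + 5 = 5 + a² + 6*a)
K = 45 (K = 5 + (2*2)² + 6*(2*2) = 5 + 4² + 6*4 = 5 + 16 + 24 = 45)
(7*K)*10 = (7*45)*10 = 315*10 = 3150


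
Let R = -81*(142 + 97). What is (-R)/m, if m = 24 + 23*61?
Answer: 19359/1427 ≈ 13.566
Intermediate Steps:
R = -19359 (R = -81*239 = -19359)
m = 1427 (m = 24 + 1403 = 1427)
(-R)/m = -1*(-19359)/1427 = 19359*(1/1427) = 19359/1427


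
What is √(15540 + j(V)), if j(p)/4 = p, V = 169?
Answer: 2*√4054 ≈ 127.34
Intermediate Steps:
j(p) = 4*p
√(15540 + j(V)) = √(15540 + 4*169) = √(15540 + 676) = √16216 = 2*√4054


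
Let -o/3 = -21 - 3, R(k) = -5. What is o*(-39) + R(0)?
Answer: -2813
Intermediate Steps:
o = 72 (o = -3*(-21 - 3) = -3*(-24) = 72)
o*(-39) + R(0) = 72*(-39) - 5 = -2808 - 5 = -2813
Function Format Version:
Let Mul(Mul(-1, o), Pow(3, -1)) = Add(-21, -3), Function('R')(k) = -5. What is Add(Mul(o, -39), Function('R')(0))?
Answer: -2813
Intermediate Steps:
o = 72 (o = Mul(-3, Add(-21, -3)) = Mul(-3, -24) = 72)
Add(Mul(o, -39), Function('R')(0)) = Add(Mul(72, -39), -5) = Add(-2808, -5) = -2813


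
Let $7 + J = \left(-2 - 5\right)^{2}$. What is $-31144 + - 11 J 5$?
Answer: $-33454$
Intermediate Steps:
$J = 42$ ($J = -7 + \left(-2 - 5\right)^{2} = -7 + \left(-7\right)^{2} = -7 + 49 = 42$)
$-31144 + - 11 J 5 = -31144 + \left(-11\right) 42 \cdot 5 = -31144 - 2310 = -33454$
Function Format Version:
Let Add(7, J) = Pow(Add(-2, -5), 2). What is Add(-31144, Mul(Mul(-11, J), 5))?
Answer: -33454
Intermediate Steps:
J = 42 (J = Add(-7, Pow(Add(-2, -5), 2)) = Add(-7, Pow(-7, 2)) = Add(-7, 49) = 42)
Add(-31144, Mul(Mul(-11, J), 5)) = Add(-31144, Mul(Mul(-11, 42), 5)) = Add(-31144, Mul(-462, 5)) = Add(-31144, -2310) = -33454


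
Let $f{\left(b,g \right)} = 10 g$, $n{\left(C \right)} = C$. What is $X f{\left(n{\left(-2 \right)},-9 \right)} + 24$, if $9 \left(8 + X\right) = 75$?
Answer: $-6$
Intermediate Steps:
$X = \frac{1}{3}$ ($X = -8 + \frac{1}{9} \cdot 75 = -8 + \frac{25}{3} = \frac{1}{3} \approx 0.33333$)
$X f{\left(n{\left(-2 \right)},-9 \right)} + 24 = \frac{10 \left(-9\right)}{3} + 24 = \frac{1}{3} \left(-90\right) + 24 = -30 + 24 = -6$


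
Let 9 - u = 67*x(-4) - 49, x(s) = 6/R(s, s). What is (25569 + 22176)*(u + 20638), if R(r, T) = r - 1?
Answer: 991969218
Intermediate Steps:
R(r, T) = -1 + r
x(s) = 6/(-1 + s)
u = 692/5 (u = 9 - (67*(6/(-1 - 4)) - 49) = 9 - (67*(6/(-5)) - 49) = 9 - (67*(6*(-⅕)) - 49) = 9 - (67*(-6/5) - 49) = 9 - (-402/5 - 49) = 9 - 1*(-647/5) = 9 + 647/5 = 692/5 ≈ 138.40)
(25569 + 22176)*(u + 20638) = (25569 + 22176)*(692/5 + 20638) = 47745*(103882/5) = 991969218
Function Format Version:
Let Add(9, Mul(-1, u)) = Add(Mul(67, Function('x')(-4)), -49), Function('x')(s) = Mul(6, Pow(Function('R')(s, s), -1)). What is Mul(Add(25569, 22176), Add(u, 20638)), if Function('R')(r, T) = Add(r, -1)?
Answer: 991969218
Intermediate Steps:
Function('R')(r, T) = Add(-1, r)
Function('x')(s) = Mul(6, Pow(Add(-1, s), -1))
u = Rational(692, 5) (u = Add(9, Mul(-1, Add(Mul(67, Mul(6, Pow(Add(-1, -4), -1))), -49))) = Add(9, Mul(-1, Add(Mul(67, Mul(6, Pow(-5, -1))), -49))) = Add(9, Mul(-1, Add(Mul(67, Mul(6, Rational(-1, 5))), -49))) = Add(9, Mul(-1, Add(Mul(67, Rational(-6, 5)), -49))) = Add(9, Mul(-1, Add(Rational(-402, 5), -49))) = Add(9, Mul(-1, Rational(-647, 5))) = Add(9, Rational(647, 5)) = Rational(692, 5) ≈ 138.40)
Mul(Add(25569, 22176), Add(u, 20638)) = Mul(Add(25569, 22176), Add(Rational(692, 5), 20638)) = Mul(47745, Rational(103882, 5)) = 991969218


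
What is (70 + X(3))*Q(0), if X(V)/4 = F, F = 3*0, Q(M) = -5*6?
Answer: -2100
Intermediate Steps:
Q(M) = -30
F = 0
X(V) = 0 (X(V) = 4*0 = 0)
(70 + X(3))*Q(0) = (70 + 0)*(-30) = 70*(-30) = -2100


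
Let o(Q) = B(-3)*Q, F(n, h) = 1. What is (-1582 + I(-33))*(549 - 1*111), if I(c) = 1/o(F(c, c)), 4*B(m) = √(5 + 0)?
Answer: -692916 + 1752*√5/5 ≈ -6.9213e+5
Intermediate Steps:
B(m) = √5/4 (B(m) = √(5 + 0)/4 = √5/4)
o(Q) = Q*√5/4 (o(Q) = (√5/4)*Q = Q*√5/4)
I(c) = 4*√5/5 (I(c) = 1/((¼)*1*√5) = 1/(√5/4) = 4*√5/5)
(-1582 + I(-33))*(549 - 1*111) = (-1582 + 4*√5/5)*(549 - 1*111) = (-1582 + 4*√5/5)*(549 - 111) = (-1582 + 4*√5/5)*438 = -692916 + 1752*√5/5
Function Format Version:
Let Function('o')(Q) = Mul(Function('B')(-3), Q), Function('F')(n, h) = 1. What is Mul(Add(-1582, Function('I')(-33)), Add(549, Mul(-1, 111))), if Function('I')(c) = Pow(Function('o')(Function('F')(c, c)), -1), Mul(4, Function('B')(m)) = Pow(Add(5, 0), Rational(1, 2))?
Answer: Add(-692916, Mul(Rational(1752, 5), Pow(5, Rational(1, 2)))) ≈ -6.9213e+5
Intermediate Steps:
Function('B')(m) = Mul(Rational(1, 4), Pow(5, Rational(1, 2))) (Function('B')(m) = Mul(Rational(1, 4), Pow(Add(5, 0), Rational(1, 2))) = Mul(Rational(1, 4), Pow(5, Rational(1, 2))))
Function('o')(Q) = Mul(Rational(1, 4), Q, Pow(5, Rational(1, 2))) (Function('o')(Q) = Mul(Mul(Rational(1, 4), Pow(5, Rational(1, 2))), Q) = Mul(Rational(1, 4), Q, Pow(5, Rational(1, 2))))
Function('I')(c) = Mul(Rational(4, 5), Pow(5, Rational(1, 2))) (Function('I')(c) = Pow(Mul(Rational(1, 4), 1, Pow(5, Rational(1, 2))), -1) = Pow(Mul(Rational(1, 4), Pow(5, Rational(1, 2))), -1) = Mul(Rational(4, 5), Pow(5, Rational(1, 2))))
Mul(Add(-1582, Function('I')(-33)), Add(549, Mul(-1, 111))) = Mul(Add(-1582, Mul(Rational(4, 5), Pow(5, Rational(1, 2)))), Add(549, Mul(-1, 111))) = Mul(Add(-1582, Mul(Rational(4, 5), Pow(5, Rational(1, 2)))), Add(549, -111)) = Mul(Add(-1582, Mul(Rational(4, 5), Pow(5, Rational(1, 2)))), 438) = Add(-692916, Mul(Rational(1752, 5), Pow(5, Rational(1, 2))))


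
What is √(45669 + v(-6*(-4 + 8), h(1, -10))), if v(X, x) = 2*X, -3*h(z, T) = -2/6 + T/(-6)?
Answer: 3*√5069 ≈ 213.59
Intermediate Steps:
h(z, T) = ⅑ + T/18 (h(z, T) = -(-2/6 + T/(-6))/3 = -(-2*⅙ + T*(-⅙))/3 = -(-⅓ - T/6)/3 = ⅑ + T/18)
√(45669 + v(-6*(-4 + 8), h(1, -10))) = √(45669 + 2*(-6*(-4 + 8))) = √(45669 + 2*(-6*4)) = √(45669 + 2*(-24)) = √(45669 - 48) = √45621 = 3*√5069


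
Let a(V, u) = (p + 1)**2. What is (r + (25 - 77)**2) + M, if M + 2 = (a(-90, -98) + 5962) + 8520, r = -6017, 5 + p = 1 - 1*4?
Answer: 11216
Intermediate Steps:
p = -8 (p = -5 + (1 - 1*4) = -5 + (1 - 4) = -5 - 3 = -8)
a(V, u) = 49 (a(V, u) = (-8 + 1)**2 = (-7)**2 = 49)
M = 14529 (M = -2 + ((49 + 5962) + 8520) = -2 + (6011 + 8520) = -2 + 14531 = 14529)
(r + (25 - 77)**2) + M = (-6017 + (25 - 77)**2) + 14529 = (-6017 + (-52)**2) + 14529 = (-6017 + 2704) + 14529 = -3313 + 14529 = 11216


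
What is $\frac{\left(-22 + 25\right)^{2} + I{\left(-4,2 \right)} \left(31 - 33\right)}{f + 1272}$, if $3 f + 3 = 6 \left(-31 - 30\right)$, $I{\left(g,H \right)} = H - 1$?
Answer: $\frac{7}{1149} \approx 0.0060923$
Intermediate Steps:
$I{\left(g,H \right)} = -1 + H$
$f = -123$ ($f = -1 + \frac{6 \left(-31 - 30\right)}{3} = -1 + \frac{6 \left(-61\right)}{3} = -1 + \frac{1}{3} \left(-366\right) = -1 - 122 = -123$)
$\frac{\left(-22 + 25\right)^{2} + I{\left(-4,2 \right)} \left(31 - 33\right)}{f + 1272} = \frac{\left(-22 + 25\right)^{2} + \left(-1 + 2\right) \left(31 - 33\right)}{-123 + 1272} = \frac{3^{2} + 1 \left(-2\right)}{1149} = \left(9 - 2\right) \frac{1}{1149} = 7 \cdot \frac{1}{1149} = \frac{7}{1149}$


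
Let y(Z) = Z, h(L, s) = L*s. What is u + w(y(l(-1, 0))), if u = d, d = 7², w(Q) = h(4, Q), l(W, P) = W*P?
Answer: 49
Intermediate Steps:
l(W, P) = P*W
w(Q) = 4*Q
d = 49
u = 49
u + w(y(l(-1, 0))) = 49 + 4*(0*(-1)) = 49 + 4*0 = 49 + 0 = 49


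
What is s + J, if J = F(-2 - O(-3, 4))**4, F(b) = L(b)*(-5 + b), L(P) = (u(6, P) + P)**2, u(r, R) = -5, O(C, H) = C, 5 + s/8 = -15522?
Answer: 16653000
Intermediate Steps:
s = -124216 (s = -40 + 8*(-15522) = -40 - 124176 = -124216)
L(P) = (-5 + P)**2
F(b) = (-5 + b)**3 (F(b) = (-5 + b)**2*(-5 + b) = (-5 + b)**3)
J = 16777216 (J = ((-5 + (-2 - 1*(-3)))**3)**4 = ((-5 + (-2 + 3))**3)**4 = ((-5 + 1)**3)**4 = ((-4)**3)**4 = (-64)**4 = 16777216)
s + J = -124216 + 16777216 = 16653000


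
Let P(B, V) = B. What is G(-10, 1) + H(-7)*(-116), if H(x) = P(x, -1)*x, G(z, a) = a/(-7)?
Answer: -39789/7 ≈ -5684.1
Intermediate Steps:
G(z, a) = -a/7 (G(z, a) = a*(-1/7) = -a/7)
H(x) = x**2 (H(x) = x*x = x**2)
G(-10, 1) + H(-7)*(-116) = -1/7*1 + (-7)**2*(-116) = -1/7 + 49*(-116) = -1/7 - 5684 = -39789/7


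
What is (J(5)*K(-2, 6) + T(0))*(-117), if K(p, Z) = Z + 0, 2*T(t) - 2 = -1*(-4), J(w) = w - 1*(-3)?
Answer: -5967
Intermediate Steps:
J(w) = 3 + w (J(w) = w + 3 = 3 + w)
T(t) = 3 (T(t) = 1 + (-1*(-4))/2 = 1 + (½)*4 = 1 + 2 = 3)
K(p, Z) = Z
(J(5)*K(-2, 6) + T(0))*(-117) = ((3 + 5)*6 + 3)*(-117) = (8*6 + 3)*(-117) = (48 + 3)*(-117) = 51*(-117) = -5967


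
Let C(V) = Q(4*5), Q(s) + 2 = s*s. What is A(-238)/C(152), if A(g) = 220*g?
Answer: -26180/199 ≈ -131.56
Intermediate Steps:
Q(s) = -2 + s² (Q(s) = -2 + s*s = -2 + s²)
C(V) = 398 (C(V) = -2 + (4*5)² = -2 + 20² = -2 + 400 = 398)
A(-238)/C(152) = (220*(-238))/398 = -52360*1/398 = -26180/199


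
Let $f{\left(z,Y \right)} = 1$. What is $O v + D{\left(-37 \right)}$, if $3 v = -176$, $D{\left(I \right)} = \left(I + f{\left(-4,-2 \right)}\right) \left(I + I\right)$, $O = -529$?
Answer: $\frac{101096}{3} \approx 33699.0$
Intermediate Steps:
$D{\left(I \right)} = 2 I \left(1 + I\right)$ ($D{\left(I \right)} = \left(I + 1\right) \left(I + I\right) = \left(1 + I\right) 2 I = 2 I \left(1 + I\right)$)
$v = - \frac{176}{3}$ ($v = \frac{1}{3} \left(-176\right) = - \frac{176}{3} \approx -58.667$)
$O v + D{\left(-37 \right)} = \left(-529\right) \left(- \frac{176}{3}\right) + 2 \left(-37\right) \left(1 - 37\right) = \frac{93104}{3} + 2 \left(-37\right) \left(-36\right) = \frac{93104}{3} + 2664 = \frac{101096}{3}$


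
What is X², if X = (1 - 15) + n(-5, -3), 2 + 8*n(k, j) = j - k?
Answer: 196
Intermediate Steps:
n(k, j) = -¼ - k/8 + j/8 (n(k, j) = -¼ + (j - k)/8 = -¼ + (-k/8 + j/8) = -¼ - k/8 + j/8)
X = -14 (X = (1 - 15) + (-¼ - ⅛*(-5) + (⅛)*(-3)) = -14 + (-¼ + 5/8 - 3/8) = -14 + 0 = -14)
X² = (-14)² = 196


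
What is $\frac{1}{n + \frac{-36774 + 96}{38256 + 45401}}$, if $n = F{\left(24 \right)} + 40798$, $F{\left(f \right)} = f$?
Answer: $\frac{83657}{3415009376} \approx 2.4497 \cdot 10^{-5}$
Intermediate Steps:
$n = 40822$ ($n = 24 + 40798 = 40822$)
$\frac{1}{n + \frac{-36774 + 96}{38256 + 45401}} = \frac{1}{40822 + \frac{-36774 + 96}{38256 + 45401}} = \frac{1}{40822 - \frac{36678}{83657}} = \frac{1}{\frac{3415009376}{83657}} = \frac{83657}{3415009376}$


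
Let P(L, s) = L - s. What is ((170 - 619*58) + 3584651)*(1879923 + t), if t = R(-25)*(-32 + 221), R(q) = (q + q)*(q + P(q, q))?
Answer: 7510126566987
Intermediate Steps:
R(q) = 2*q**2 (R(q) = (q + q)*(q + (q - q)) = (2*q)*(q + 0) = (2*q)*q = 2*q**2)
t = 236250 (t = (2*(-25)**2)*(-32 + 221) = (2*625)*189 = 1250*189 = 236250)
((170 - 619*58) + 3584651)*(1879923 + t) = ((170 - 619*58) + 3584651)*(1879923 + 236250) = ((170 - 35902) + 3584651)*2116173 = (-35732 + 3584651)*2116173 = 3548919*2116173 = 7510126566987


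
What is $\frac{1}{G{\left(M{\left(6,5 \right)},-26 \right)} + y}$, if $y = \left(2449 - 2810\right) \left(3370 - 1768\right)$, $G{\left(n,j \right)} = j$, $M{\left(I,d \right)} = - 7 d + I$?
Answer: $- \frac{1}{578348} \approx -1.7291 \cdot 10^{-6}$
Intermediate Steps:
$M{\left(I,d \right)} = I - 7 d$
$y = -578322$ ($y = \left(-361\right) 1602 = -578322$)
$\frac{1}{G{\left(M{\left(6,5 \right)},-26 \right)} + y} = \frac{1}{-26 - 578322} = \frac{1}{-578348} = - \frac{1}{578348}$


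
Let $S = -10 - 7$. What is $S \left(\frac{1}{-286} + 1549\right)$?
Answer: $- \frac{7531221}{286} \approx -26333.0$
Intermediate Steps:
$S = -17$ ($S = -10 - 7 = -17$)
$S \left(\frac{1}{-286} + 1549\right) = - 17 \left(\frac{1}{-286} + 1549\right) = - 17 \left(- \frac{1}{286} + 1549\right) = \left(-17\right) \frac{443013}{286} = - \frac{7531221}{286}$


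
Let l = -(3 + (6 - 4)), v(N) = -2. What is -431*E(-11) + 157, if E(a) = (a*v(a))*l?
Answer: 47567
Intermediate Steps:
l = -5 (l = -(3 + 2) = -1*5 = -5)
E(a) = 10*a (E(a) = (a*(-2))*(-5) = -2*a*(-5) = 10*a)
-431*E(-11) + 157 = -4310*(-11) + 157 = -431*(-110) + 157 = 47410 + 157 = 47567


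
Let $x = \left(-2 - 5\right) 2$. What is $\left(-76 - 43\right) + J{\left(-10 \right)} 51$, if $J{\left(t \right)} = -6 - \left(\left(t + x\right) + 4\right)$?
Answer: $595$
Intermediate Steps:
$x = -14$ ($x = \left(-7\right) 2 = -14$)
$J{\left(t \right)} = 4 - t$ ($J{\left(t \right)} = -6 - \left(\left(t - 14\right) + 4\right) = -6 - \left(\left(-14 + t\right) + 4\right) = -6 - \left(-10 + t\right) = 4 - t$)
$\left(-76 - 43\right) + J{\left(-10 \right)} 51 = \left(-76 - 43\right) + \left(4 - -10\right) 51 = \left(-76 - 43\right) + \left(4 + 10\right) 51 = -119 + 14 \cdot 51 = -119 + 714 = 595$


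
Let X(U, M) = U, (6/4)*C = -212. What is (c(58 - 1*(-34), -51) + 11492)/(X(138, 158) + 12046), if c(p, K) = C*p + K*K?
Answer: 3271/36552 ≈ 0.089489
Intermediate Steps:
C = -424/3 (C = (⅔)*(-212) = -424/3 ≈ -141.33)
c(p, K) = K² - 424*p/3 (c(p, K) = -424*p/3 + K*K = -424*p/3 + K² = K² - 424*p/3)
(c(58 - 1*(-34), -51) + 11492)/(X(138, 158) + 12046) = (((-51)² - 424*(58 - 1*(-34))/3) + 11492)/(138 + 12046) = ((2601 - 424*(58 + 34)/3) + 11492)/12184 = ((2601 - 424/3*92) + 11492)*(1/12184) = ((2601 - 39008/3) + 11492)*(1/12184) = (-31205/3 + 11492)*(1/12184) = (3271/3)*(1/12184) = 3271/36552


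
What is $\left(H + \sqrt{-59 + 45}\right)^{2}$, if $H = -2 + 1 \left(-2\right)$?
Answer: $\left(4 - i \sqrt{14}\right)^{2} \approx 2.0 - 29.933 i$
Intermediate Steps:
$H = -4$ ($H = -2 - 2 = -4$)
$\left(H + \sqrt{-59 + 45}\right)^{2} = \left(-4 + \sqrt{-59 + 45}\right)^{2} = \left(-4 + \sqrt{-14}\right)^{2} = \left(-4 + i \sqrt{14}\right)^{2}$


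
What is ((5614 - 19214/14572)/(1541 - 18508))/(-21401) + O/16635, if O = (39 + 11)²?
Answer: 1322948578509019/8801994535900374 ≈ 0.15030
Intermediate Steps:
O = 2500 (O = 50² = 2500)
((5614 - 19214/14572)/(1541 - 18508))/(-21401) + O/16635 = ((5614 - 19214/14572)/(1541 - 18508))/(-21401) + 2500/16635 = ((5614 - 19214*1/14572)/(-16967))*(-1/21401) + 2500*(1/16635) = ((5614 - 9607/7286)*(-1/16967))*(-1/21401) + 500/3327 = ((40893997/7286)*(-1/16967))*(-1/21401) + 500/3327 = -40893997/123621562*(-1/21401) + 500/3327 = 40893997/2645625048362 + 500/3327 = 1322948578509019/8801994535900374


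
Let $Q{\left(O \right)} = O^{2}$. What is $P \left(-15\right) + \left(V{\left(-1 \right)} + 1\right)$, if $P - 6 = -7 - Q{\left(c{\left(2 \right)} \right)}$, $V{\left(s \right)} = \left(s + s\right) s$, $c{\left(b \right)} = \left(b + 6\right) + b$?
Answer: $1518$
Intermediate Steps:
$c{\left(b \right)} = 6 + 2 b$ ($c{\left(b \right)} = \left(6 + b\right) + b = 6 + 2 b$)
$V{\left(s \right)} = 2 s^{2}$ ($V{\left(s \right)} = 2 s s = 2 s^{2}$)
$P = -101$ ($P = 6 - \left(7 + \left(6 + 2 \cdot 2\right)^{2}\right) = 6 - \left(7 + \left(6 + 4\right)^{2}\right) = 6 - 107 = -101$)
$P \left(-15\right) + \left(V{\left(-1 \right)} + 1\right) = \left(-101\right) \left(-15\right) + \left(2 \left(-1\right)^{2} + 1\right) = 1515 + \left(2 \cdot 1 + 1\right) = 1515 + \left(2 + 1\right) = 1515 + 3 = 1518$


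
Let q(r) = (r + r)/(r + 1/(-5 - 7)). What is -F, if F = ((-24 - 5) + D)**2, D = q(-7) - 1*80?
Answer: -82755409/7225 ≈ -11454.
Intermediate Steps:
q(r) = 2*r/(-1/12 + r) (q(r) = (2*r)/(r + 1/(-12)) = (2*r)/(r - 1/12) = (2*r)/(-1/12 + r) = 2*r/(-1/12 + r))
D = -6632/85 (D = 24*(-7)/(-1 + 12*(-7)) - 1*80 = 24*(-7)/(-1 - 84) - 80 = 24*(-7)/(-85) - 80 = 24*(-7)*(-1/85) - 80 = 168/85 - 80 = -6632/85 ≈ -78.024)
F = 82755409/7225 (F = ((-24 - 5) - 6632/85)**2 = (-29 - 6632/85)**2 = (-9097/85)**2 = 82755409/7225 ≈ 11454.)
-F = -1*82755409/7225 = -82755409/7225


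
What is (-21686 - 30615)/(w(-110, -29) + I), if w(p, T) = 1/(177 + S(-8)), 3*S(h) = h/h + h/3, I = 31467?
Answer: -83053988/49969605 ≈ -1.6621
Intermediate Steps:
S(h) = ⅓ + h/9 (S(h) = (h/h + h/3)/3 = (1 + h*(⅓))/3 = (1 + h/3)/3 = ⅓ + h/9)
w(p, T) = 9/1588 (w(p, T) = 1/(177 + (⅓ + (⅑)*(-8))) = 1/(177 + (⅓ - 8/9)) = 1/(177 - 5/9) = 1/(1588/9) = 9/1588)
(-21686 - 30615)/(w(-110, -29) + I) = (-21686 - 30615)/(9/1588 + 31467) = -52301/49969605/1588 = -52301*1588/49969605 = -83053988/49969605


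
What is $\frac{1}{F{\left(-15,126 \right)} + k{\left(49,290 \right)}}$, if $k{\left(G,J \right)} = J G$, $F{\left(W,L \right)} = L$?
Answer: $\frac{1}{14336} \approx 6.9754 \cdot 10^{-5}$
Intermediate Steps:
$k{\left(G,J \right)} = G J$
$\frac{1}{F{\left(-15,126 \right)} + k{\left(49,290 \right)}} = \frac{1}{126 + 49 \cdot 290} = \frac{1}{126 + 14210} = \frac{1}{14336}$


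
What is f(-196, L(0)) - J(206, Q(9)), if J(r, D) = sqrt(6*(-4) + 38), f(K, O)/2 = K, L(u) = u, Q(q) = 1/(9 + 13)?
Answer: -392 - sqrt(14) ≈ -395.74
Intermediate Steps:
Q(q) = 1/22
f(K, O) = 2*K
J(r, D) = sqrt(14) (J(r, D) = sqrt(-24 + 38) = sqrt(14))
f(-196, L(0)) - J(206, Q(9)) = 2*(-196) - sqrt(14) = -392 - sqrt(14)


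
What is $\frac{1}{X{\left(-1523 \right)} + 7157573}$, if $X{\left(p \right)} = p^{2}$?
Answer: $\frac{1}{9477102} \approx 1.0552 \cdot 10^{-7}$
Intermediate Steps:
$\frac{1}{X{\left(-1523 \right)} + 7157573} = \frac{1}{\left(-1523\right)^{2} + 7157573} = \frac{1}{2319529 + 7157573} = \frac{1}{9477102}$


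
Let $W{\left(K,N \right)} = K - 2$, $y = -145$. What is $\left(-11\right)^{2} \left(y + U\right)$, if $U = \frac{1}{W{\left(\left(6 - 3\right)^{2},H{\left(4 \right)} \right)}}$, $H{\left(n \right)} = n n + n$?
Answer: $- \frac{122694}{7} \approx -17528.0$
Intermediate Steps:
$H{\left(n \right)} = n + n^{2}$ ($H{\left(n \right)} = n^{2} + n = n + n^{2}$)
$W{\left(K,N \right)} = -2 + K$ ($W{\left(K,N \right)} = K - 2 = -2 + K$)
$U = \frac{1}{7}$ ($U = \frac{1}{-2 + \left(6 - 3\right)^{2}} = \frac{1}{-2 + 3^{2}} = \frac{1}{-2 + 9} = \frac{1}{7} \approx 0.14286$)
$\left(-11\right)^{2} \left(y + U\right) = \left(-11\right)^{2} \left(-145 + \frac{1}{7}\right) = 121 \left(- \frac{1014}{7}\right) = - \frac{122694}{7}$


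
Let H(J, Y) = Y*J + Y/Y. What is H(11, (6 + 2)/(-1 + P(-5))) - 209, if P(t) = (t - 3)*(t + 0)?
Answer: -8024/39 ≈ -205.74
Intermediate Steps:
P(t) = t*(-3 + t) (P(t) = (-3 + t)*t = t*(-3 + t))
H(J, Y) = 1 + J*Y (H(J, Y) = J*Y + 1 = 1 + J*Y)
H(11, (6 + 2)/(-1 + P(-5))) - 209 = (1 + 11*((6 + 2)/(-1 - 5*(-3 - 5)))) - 209 = (1 + 11*(8/(-1 - 5*(-8)))) - 209 = (1 + 11*(8/(-1 + 40))) - 209 = (1 + 11*(8/39)) - 209 = (1 + 88/39) - 209 = 127/39 - 209 = -8024/39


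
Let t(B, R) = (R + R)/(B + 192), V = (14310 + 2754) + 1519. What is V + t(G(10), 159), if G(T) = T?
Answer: 1877042/101 ≈ 18585.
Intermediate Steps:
V = 18583 (V = 17064 + 1519 = 18583)
t(B, R) = 2*R/(192 + B) (t(B, R) = (2*R)/(192 + B) = 2*R/(192 + B))
V + t(G(10), 159) = 18583 + 2*159/(192 + 10) = 18583 + 2*159/202 = 18583 + 2*159*(1/202) = 18583 + 159/101 = 1877042/101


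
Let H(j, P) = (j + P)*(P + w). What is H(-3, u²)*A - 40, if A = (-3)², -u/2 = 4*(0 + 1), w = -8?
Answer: 30704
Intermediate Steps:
u = -8 (u = -8*(0 + 1) = -8 ≈ -8.0000)
A = 9
H(j, P) = (-8 + P)*(P + j) (H(j, P) = (j + P)*(P - 8) = (P + j)*(-8 + P) = (-8 + P)*(P + j))
H(-3, u²)*A - 40 = (((-8)²)² - 8*(-8)² - 8*(-3) + (-8)²*(-3))*9 - 40 = (64² - 8*64 + 24 + 64*(-3))*9 - 40 = (4096 - 512 + 24 - 192)*9 - 40 = 3416*9 - 40 = 30744 - 40 = 30704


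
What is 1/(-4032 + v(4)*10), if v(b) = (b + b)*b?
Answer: -1/3712 ≈ -0.00026940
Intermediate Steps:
v(b) = 2*b² (v(b) = (2*b)*b = 2*b²)
1/(-4032 + v(4)*10) = 1/(-4032 + (2*4²)*10) = 1/(-4032 + (2*16)*10) = 1/(-4032 + 32*10) = 1/(-4032 + 320) = 1/(-3712) = -1/3712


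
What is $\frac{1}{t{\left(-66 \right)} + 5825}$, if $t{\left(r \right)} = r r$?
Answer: $\frac{1}{10181} \approx 9.8222 \cdot 10^{-5}$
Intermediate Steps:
$t{\left(r \right)} = r^{2}$
$\frac{1}{t{\left(-66 \right)} + 5825} = \frac{1}{\left(-66\right)^{2} + 5825} = \frac{1}{4356 + 5825} = \frac{1}{10181}$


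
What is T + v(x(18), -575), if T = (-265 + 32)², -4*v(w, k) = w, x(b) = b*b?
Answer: 54208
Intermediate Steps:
x(b) = b²
v(w, k) = -w/4
T = 54289 (T = (-233)² = 54289)
T + v(x(18), -575) = 54289 - ¼*18² = 54289 - ¼*324 = 54289 - 81 = 54208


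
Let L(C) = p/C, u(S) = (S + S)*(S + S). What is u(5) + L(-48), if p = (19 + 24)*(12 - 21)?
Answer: 1729/16 ≈ 108.06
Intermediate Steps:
p = -387 (p = 43*(-9) = -387)
u(S) = 4*S² (u(S) = (2*S)*(2*S) = 4*S²)
L(C) = -387/C
u(5) + L(-48) = 4*5² - 387/(-48) = 4*25 - 387*(-1/48) = 100 + 129/16 = 1729/16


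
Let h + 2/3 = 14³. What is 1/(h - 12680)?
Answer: -3/29810 ≈ -0.00010064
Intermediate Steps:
h = 8230/3 (h = -⅔ + 14³ = -⅔ + 2744 = 8230/3 ≈ 2743.3)
1/(h - 12680) = 1/(8230/3 - 12680) = 1/(-29810/3) = -3/29810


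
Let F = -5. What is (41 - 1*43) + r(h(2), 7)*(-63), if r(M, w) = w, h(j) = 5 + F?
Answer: -443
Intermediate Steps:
h(j) = 0 (h(j) = 5 - 5 = 0)
(41 - 1*43) + r(h(2), 7)*(-63) = (41 - 1*43) + 7*(-63) = (41 - 43) - 441 = -2 - 441 = -443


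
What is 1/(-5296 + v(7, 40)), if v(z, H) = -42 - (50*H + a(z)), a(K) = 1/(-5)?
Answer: -5/36689 ≈ -0.00013628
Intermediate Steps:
a(K) = -1/5
v(z, H) = -209/5 - 50*H (v(z, H) = -42 - (50*H - 1/5) = -42 - (-1/5 + 50*H) = -42 + (1/5 - 50*H) = -209/5 - 50*H)
1/(-5296 + v(7, 40)) = 1/(-5296 + (-209/5 - 50*40)) = 1/(-5296 + (-209/5 - 2000)) = 1/(-5296 - 10209/5) = 1/(-36689/5) = -5/36689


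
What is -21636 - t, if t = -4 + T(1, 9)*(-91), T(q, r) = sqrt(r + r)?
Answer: -21632 + 273*sqrt(2) ≈ -21246.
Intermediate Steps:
T(q, r) = sqrt(2)*sqrt(r) (T(q, r) = sqrt(2*r) = sqrt(2)*sqrt(r))
t = -4 - 273*sqrt(2) (t = -4 + (sqrt(2)*sqrt(9))*(-91) = -4 + (sqrt(2)*3)*(-91) = -4 + (3*sqrt(2))*(-91) = -4 - 273*sqrt(2) ≈ -390.08)
-21636 - t = -21636 - (-4 - 273*sqrt(2)) = -21636 + (4 + 273*sqrt(2)) = -21632 + 273*sqrt(2)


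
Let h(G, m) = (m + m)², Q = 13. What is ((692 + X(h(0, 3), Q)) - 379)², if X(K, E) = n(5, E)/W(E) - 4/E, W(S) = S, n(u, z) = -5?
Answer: 16483600/169 ≈ 97536.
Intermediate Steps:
h(G, m) = 4*m² (h(G, m) = (2*m)² = 4*m²)
X(K, E) = -9/E (X(K, E) = -5/E - 4/E = -9/E)
((692 + X(h(0, 3), Q)) - 379)² = ((692 - 9/13) - 379)² = (8987/13 - 379)² = (4060/13)² = 16483600/169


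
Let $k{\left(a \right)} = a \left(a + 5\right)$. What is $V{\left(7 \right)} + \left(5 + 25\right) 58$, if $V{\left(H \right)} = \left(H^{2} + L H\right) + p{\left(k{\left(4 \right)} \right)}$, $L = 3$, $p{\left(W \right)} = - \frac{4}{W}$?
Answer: $\frac{16289}{9} \approx 1809.9$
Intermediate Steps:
$k{\left(a \right)} = a \left(5 + a\right)$
$V{\left(H \right)} = - \frac{1}{9} + H^{2} + 3 H$ ($V{\left(H \right)} = \left(H^{2} + 3 H\right) - \frac{4}{4 \left(5 + 4\right)} = \left(H^{2} + 3 H\right) - \frac{4}{4 \cdot 9} = \left(H^{2} + 3 H\right) - \frac{4}{36} = \left(H^{2} + 3 H\right) - \frac{1}{9} = - \frac{1}{9} + H^{2} + 3 H$)
$V{\left(7 \right)} + \left(5 + 25\right) 58 = \left(- \frac{1}{9} + 7^{2} + 3 \cdot 7\right) + \left(5 + 25\right) 58 = \left(- \frac{1}{9} + 49 + 21\right) + 30 \cdot 58 = \frac{629}{9} + 1740 = \frac{16289}{9}$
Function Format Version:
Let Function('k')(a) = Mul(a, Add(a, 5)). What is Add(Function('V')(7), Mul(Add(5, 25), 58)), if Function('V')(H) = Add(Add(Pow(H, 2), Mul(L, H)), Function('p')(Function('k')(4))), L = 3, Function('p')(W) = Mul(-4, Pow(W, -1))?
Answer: Rational(16289, 9) ≈ 1809.9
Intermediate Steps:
Function('k')(a) = Mul(a, Add(5, a))
Function('V')(H) = Add(Rational(-1, 9), Pow(H, 2), Mul(3, H)) (Function('V')(H) = Add(Add(Pow(H, 2), Mul(3, H)), Mul(-4, Pow(Mul(4, Add(5, 4)), -1))) = Add(Add(Pow(H, 2), Mul(3, H)), Mul(-4, Pow(Mul(4, 9), -1))) = Add(Add(Pow(H, 2), Mul(3, H)), Mul(-4, Pow(36, -1))) = Add(Add(Pow(H, 2), Mul(3, H)), Mul(-4, Rational(1, 36))) = Add(Add(Pow(H, 2), Mul(3, H)), Rational(-1, 9)) = Add(Rational(-1, 9), Pow(H, 2), Mul(3, H)))
Add(Function('V')(7), Mul(Add(5, 25), 58)) = Add(Add(Rational(-1, 9), Pow(7, 2), Mul(3, 7)), Mul(Add(5, 25), 58)) = Add(Add(Rational(-1, 9), 49, 21), Mul(30, 58)) = Add(Rational(629, 9), 1740) = Rational(16289, 9)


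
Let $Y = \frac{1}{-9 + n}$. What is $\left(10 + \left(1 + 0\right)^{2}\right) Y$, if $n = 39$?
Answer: $\frac{11}{30} \approx 0.36667$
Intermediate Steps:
$Y = \frac{1}{30}$ ($Y = \frac{1}{-9 + 39} = \frac{1}{30} \approx 0.033333$)
$\left(10 + \left(1 + 0\right)^{2}\right) Y = \left(10 + \left(1 + 0\right)^{2}\right) \frac{1}{30} = \left(10 + 1^{2}\right) \frac{1}{30} = \left(10 + 1\right) \frac{1}{30} = 11 \cdot \frac{1}{30} = \frac{11}{30}$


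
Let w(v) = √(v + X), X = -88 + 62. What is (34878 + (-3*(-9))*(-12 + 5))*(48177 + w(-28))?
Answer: 1671211953 + 104067*I*√6 ≈ 1.6712e+9 + 2.5491e+5*I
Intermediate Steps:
X = -26
w(v) = √(-26 + v) (w(v) = √(v - 26) = √(-26 + v))
(34878 + (-3*(-9))*(-12 + 5))*(48177 + w(-28)) = (34878 + (-3*(-9))*(-12 + 5))*(48177 + √(-26 - 28)) = (34878 + 27*(-7))*(48177 + √(-54)) = (34878 - 189)*(48177 + 3*I*√6) = 34689*(48177 + 3*I*√6) = 1671211953 + 104067*I*√6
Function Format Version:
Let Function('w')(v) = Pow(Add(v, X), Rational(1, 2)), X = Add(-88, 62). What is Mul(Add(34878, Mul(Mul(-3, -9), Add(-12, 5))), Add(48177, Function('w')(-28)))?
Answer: Add(1671211953, Mul(104067, I, Pow(6, Rational(1, 2)))) ≈ Add(1.6712e+9, Mul(2.5491e+5, I))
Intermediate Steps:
X = -26
Function('w')(v) = Pow(Add(-26, v), Rational(1, 2)) (Function('w')(v) = Pow(Add(v, -26), Rational(1, 2)) = Pow(Add(-26, v), Rational(1, 2)))
Mul(Add(34878, Mul(Mul(-3, -9), Add(-12, 5))), Add(48177, Function('w')(-28))) = Mul(Add(34878, Mul(Mul(-3, -9), Add(-12, 5))), Add(48177, Pow(Add(-26, -28), Rational(1, 2)))) = Mul(Add(34878, Mul(27, -7)), Add(48177, Pow(-54, Rational(1, 2)))) = Mul(Add(34878, -189), Add(48177, Mul(3, I, Pow(6, Rational(1, 2))))) = Mul(34689, Add(48177, Mul(3, I, Pow(6, Rational(1, 2))))) = Add(1671211953, Mul(104067, I, Pow(6, Rational(1, 2))))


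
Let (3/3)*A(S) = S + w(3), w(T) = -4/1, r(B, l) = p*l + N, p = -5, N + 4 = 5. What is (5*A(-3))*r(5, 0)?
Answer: -35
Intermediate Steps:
N = 1 (N = -4 + 5 = 1)
r(B, l) = 1 - 5*l (r(B, l) = -5*l + 1 = 1 - 5*l)
w(T) = -4 (w(T) = -4*1 = -4)
A(S) = -4 + S (A(S) = S - 4 = -4 + S)
(5*A(-3))*r(5, 0) = (5*(-4 - 3))*(1 - 5*0) = (5*(-7))*(1 + 0) = -35*1 = -35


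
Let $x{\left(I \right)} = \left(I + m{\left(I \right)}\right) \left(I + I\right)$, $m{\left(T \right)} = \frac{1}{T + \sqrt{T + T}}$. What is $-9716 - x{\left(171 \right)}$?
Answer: $- \frac{11525804}{169} + \frac{6 \sqrt{38}}{169} \approx -68200.0$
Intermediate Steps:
$m{\left(T \right)} = \frac{1}{T + \sqrt{2} \sqrt{T}}$ ($m{\left(T \right)} = \frac{1}{T + \sqrt{2 T}} = \frac{1}{T + \sqrt{2} \sqrt{T}}$)
$x{\left(I \right)} = 2 I \left(I + \frac{1}{I + \sqrt{2} \sqrt{I}}\right)$ ($x{\left(I \right)} = \left(I + \frac{1}{I + \sqrt{2} \sqrt{I}}\right) \left(I + I\right) = \left(I + \frac{1}{I + \sqrt{2} \sqrt{I}}\right) 2 I = 2 I \left(I + \frac{1}{I + \sqrt{2} \sqrt{I}}\right)$)
$-9716 - x{\left(171 \right)} = -9716 - 2 \cdot 171 \frac{1}{171 + \sqrt{2} \sqrt{171}} \left(1 + 171 \left(171 + \sqrt{2} \sqrt{171}\right)\right) = -9716 - 2 \cdot 171 \frac{1}{171 + \sqrt{2} \cdot 3 \sqrt{19}} \left(1 + 171 \left(171 + \sqrt{2} \cdot 3 \sqrt{19}\right)\right) = -9716 - 2 \cdot 171 \frac{1}{171 + 3 \sqrt{38}} \left(1 + 171 \left(171 + 3 \sqrt{38}\right)\right) = -9716 - 2 \cdot 171 \frac{1}{171 + 3 \sqrt{38}} \left(1 + \left(29241 + 513 \sqrt{38}\right)\right) = -9716 - 2 \cdot 171 \frac{1}{171 + 3 \sqrt{38}} \left(29242 + 513 \sqrt{38}\right) = -9716 - \frac{342 \left(29242 + 513 \sqrt{38}\right)}{171 + 3 \sqrt{38}}$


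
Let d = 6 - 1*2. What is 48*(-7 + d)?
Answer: -144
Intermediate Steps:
d = 4 (d = 6 - 2 = 4)
48*(-7 + d) = 48*(-7 + 4) = 48*(-3) = -144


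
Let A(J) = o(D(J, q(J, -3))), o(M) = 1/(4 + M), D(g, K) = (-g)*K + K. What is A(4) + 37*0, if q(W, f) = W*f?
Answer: 1/40 ≈ 0.025000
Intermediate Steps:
D(g, K) = K - K*g (D(g, K) = -K*g + K = K - K*g)
A(J) = 1/(4 - 3*J*(1 - J)) (A(J) = 1/(4 + (J*(-3))*(1 - J)) = 1/(4 + (-3*J)*(1 - J)) = 1/(4 - 3*J*(1 - J)))
A(4) + 37*0 = 1/(4 + 3*4*(-1 + 4)) + 37*0 = 1/(4 + 3*4*3) + 0 = 1/(4 + 36) + 0 = 1/40 + 0 = 1/40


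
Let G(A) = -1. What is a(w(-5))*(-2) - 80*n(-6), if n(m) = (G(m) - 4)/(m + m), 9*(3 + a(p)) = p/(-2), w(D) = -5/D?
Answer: -245/9 ≈ -27.222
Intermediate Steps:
a(p) = -3 - p/18 (a(p) = -3 + (p/(-2))/9 = -3 + (p*(-1/2))/9 = -3 + (-p/2)/9 = -3 - p/18)
n(m) = -5/(2*m) (n(m) = (-1 - 4)/(m + m) = -5*1/(2*m) = -5/(2*m))
a(w(-5))*(-2) - 80*n(-6) = (-3 - (-5)/(18*(-5)))*(-2) - (-200)/(-6) = (-3 - (-5)*(-1)/(18*5))*(-2) - (-200)*(-1)/6 = (-3 - 1/18*1)*(-2) - 80*5/12 = (-3 - 1/18)*(-2) - 100/3 = -55/18*(-2) - 100/3 = 55/9 - 100/3 = -245/9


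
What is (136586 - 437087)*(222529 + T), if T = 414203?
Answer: -191338602732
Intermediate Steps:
(136586 - 437087)*(222529 + T) = (136586 - 437087)*(222529 + 414203) = -300501*636732 = -191338602732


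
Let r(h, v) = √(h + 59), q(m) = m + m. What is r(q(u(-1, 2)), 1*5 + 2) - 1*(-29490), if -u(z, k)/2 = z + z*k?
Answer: 29490 + √71 ≈ 29498.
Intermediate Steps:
u(z, k) = -2*z - 2*k*z (u(z, k) = -2*(z + z*k) = -2*(z + k*z) = -2*z - 2*k*z)
q(m) = 2*m
r(h, v) = √(59 + h)
r(q(u(-1, 2)), 1*5 + 2) - 1*(-29490) = √(59 + 2*(-2*(-1)*(1 + 2))) - 1*(-29490) = √(59 + 2*(-2*(-1)*3)) + 29490 = √(59 + 2*6) + 29490 = √(59 + 12) + 29490 = √71 + 29490 = 29490 + √71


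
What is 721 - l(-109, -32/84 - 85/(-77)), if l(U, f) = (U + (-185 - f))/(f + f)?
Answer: 308895/334 ≈ 924.83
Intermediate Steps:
l(U, f) = (-185 + U - f)/(2*f) (l(U, f) = (-185 + U - f)/((2*f)) = (-185 + U - f)*(1/(2*f)) = (-185 + U - f)/(2*f))
721 - l(-109, -32/84 - 85/(-77)) = 721 - (-185 - 109 - (-32/84 - 85/(-77)))/(2*(-32/84 - 85/(-77))) = 721 - (-185 - 109 - (-32*1/84 - 85*(-1/77)))/(2*(-32*1/84 - 85*(-1/77))) = 721 - (-185 - 109 - (-8/21 + 85/77))/(2*(-8/21 + 85/77)) = 721 - (-185 - 109 - 1*167/231)/(2*167/231) = 721 - 231*(-185 - 109 - 167/231)/(2*167) = 721 - 231*(-68081)/(2*167*231) = 721 - 1*(-68081/334) = 721 + 68081/334 = 308895/334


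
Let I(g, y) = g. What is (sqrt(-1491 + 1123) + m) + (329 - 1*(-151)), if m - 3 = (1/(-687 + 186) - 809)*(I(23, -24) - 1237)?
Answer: 492288323/501 + 4*I*sqrt(23) ≈ 9.8261e+5 + 19.183*I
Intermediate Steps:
m = 492047843/501 (m = 3 + (1/(-687 + 186) - 809)*(23 - 1237) = 3 + (1/(-501) - 809)*(-1214) = 3 + (-1/501 - 809)*(-1214) = 3 - 405310/501*(-1214) = 3 + 492046340/501 = 492047843/501 ≈ 9.8213e+5)
(sqrt(-1491 + 1123) + m) + (329 - 1*(-151)) = (sqrt(-1491 + 1123) + 492047843/501) + (329 - 1*(-151)) = (sqrt(-368) + 492047843/501) + (329 + 151) = (4*I*sqrt(23) + 492047843/501) + 480 = (492047843/501 + 4*I*sqrt(23)) + 480 = 492288323/501 + 4*I*sqrt(23)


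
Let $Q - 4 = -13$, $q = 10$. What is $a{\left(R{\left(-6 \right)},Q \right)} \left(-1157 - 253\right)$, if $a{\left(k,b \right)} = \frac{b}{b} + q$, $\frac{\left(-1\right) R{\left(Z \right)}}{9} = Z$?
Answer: $-15510$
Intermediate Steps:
$Q = -9$ ($Q = 4 - 13 = -9$)
$R{\left(Z \right)} = - 9 Z$
$a{\left(k,b \right)} = 11$ ($a{\left(k,b \right)} = \frac{b}{b} + 10 = 1 + 10 = 11$)
$a{\left(R{\left(-6 \right)},Q \right)} \left(-1157 - 253\right) = 11 \left(-1157 - 253\right) = 11 \left(-1410\right) = -15510$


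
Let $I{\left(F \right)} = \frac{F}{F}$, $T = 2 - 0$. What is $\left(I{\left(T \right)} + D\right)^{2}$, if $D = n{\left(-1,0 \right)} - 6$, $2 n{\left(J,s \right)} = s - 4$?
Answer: $49$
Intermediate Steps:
$n{\left(J,s \right)} = -2 + \frac{s}{2}$ ($n{\left(J,s \right)} = \frac{s - 4}{2} = \frac{-4 + s}{2} = -2 + \frac{s}{2}$)
$T = 2$ ($T = 2 + 0 = 2$)
$I{\left(F \right)} = 1$
$D = -8$ ($D = \left(-2 + \frac{1}{2} \cdot 0\right) - 6 = \left(-2 + 0\right) - 6 = -2 - 6 = -8$)
$\left(I{\left(T \right)} + D\right)^{2} = \left(1 - 8\right)^{2} = \left(-7\right)^{2} = 49$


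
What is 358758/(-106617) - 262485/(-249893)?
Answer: -2936464269/1268706761 ≈ -2.3145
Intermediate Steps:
358758/(-106617) - 262485/(-249893) = 358758*(-1/106617) - 262485*(-1/249893) = -119586/35539 + 262485/249893 = -2936464269/1268706761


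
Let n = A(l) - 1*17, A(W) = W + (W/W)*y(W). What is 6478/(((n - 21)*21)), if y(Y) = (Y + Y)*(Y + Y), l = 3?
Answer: 6478/21 ≈ 308.48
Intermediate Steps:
y(Y) = 4*Y**2 (y(Y) = (2*Y)*(2*Y) = 4*Y**2)
A(W) = W + 4*W**2 (A(W) = W + (W/W)*(4*W**2) = W + 1*(4*W**2) = W + 4*W**2)
n = 22 (n = 3*(1 + 4*3) - 1*17 = 3*(1 + 12) - 17 = 3*13 - 17 = 39 - 17 = 22)
6478/(((n - 21)*21)) = 6478/(((22 - 21)*21)) = 6478/((1*21)) = 6478/21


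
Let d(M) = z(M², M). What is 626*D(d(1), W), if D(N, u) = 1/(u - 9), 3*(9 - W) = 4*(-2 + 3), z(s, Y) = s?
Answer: -939/2 ≈ -469.50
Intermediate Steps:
d(M) = M²
W = 23/3 (W = 9 - 4*(-2 + 3)/3 = 9 - 4/3 = 23/3 ≈ 7.6667)
D(N, u) = 1/(-9 + u)
626*D(d(1), W) = 626/(-9 + 23/3) = 626/(-4/3) = 626*(-¾) = -939/2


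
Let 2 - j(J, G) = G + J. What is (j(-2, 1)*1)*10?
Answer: 30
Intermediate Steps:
j(J, G) = 2 - G - J (j(J, G) = 2 - (G + J) = 2 + (-G - J) = 2 - G - J)
(j(-2, 1)*1)*10 = ((2 - 1*1 - 1*(-2))*1)*10 = ((2 - 1 + 2)*1)*10 = (3*1)*10 = 3*10 = 30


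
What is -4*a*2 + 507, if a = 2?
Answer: 491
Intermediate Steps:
-4*a*2 + 507 = -4*2*2 + 507 = -8*2 + 507 = -16 + 507 = 491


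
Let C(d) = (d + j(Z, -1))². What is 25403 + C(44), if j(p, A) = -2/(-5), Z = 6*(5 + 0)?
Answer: 684359/25 ≈ 27374.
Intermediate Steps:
Z = 30 (Z = 6*5 = 30)
j(p, A) = ⅖ (j(p, A) = -2*(-⅕) = ⅖)
C(d) = (⅖ + d)² (C(d) = (d + ⅖)² = (⅖ + d)²)
25403 + C(44) = 25403 + (2 + 5*44)²/25 = 25403 + (2 + 220)²/25 = 25403 + (1/25)*222² = 25403 + (1/25)*49284 = 25403 + 49284/25 = 684359/25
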